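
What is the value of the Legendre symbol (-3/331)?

1

First reduce: -3 ≡ 328 (mod 331).
Pull out 2^3: since 331 ≡ 3 (mod 8), (2/331) = -1, so (2/331)^3 = -1.
Reciprocity: 41 ≡ 1 and 331 ≡ 3 (mod 4), so (41/331) = +(331/41).
Reduce top mod 41: now compute (3/41).
Reciprocity: 3 ≡ 3 and 41 ≡ 1 (mod 4), so (3/41) = +(41/3).
Reduce top mod 3: now compute (2/3).
Pull out 2: since 3 ≡ 3 (mod 8), (2/3) = -1.
Reached (1/3) = 1. Collecting the sign flips along the way, the symbol is +1.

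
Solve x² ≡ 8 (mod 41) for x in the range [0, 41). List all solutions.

41 ≡ 1 (mod 4), so we find a root by search.
Trying successive values, 7² = 49 ≡ 8 (mod 41). The other root is 41 − 7 = 34.

7, 34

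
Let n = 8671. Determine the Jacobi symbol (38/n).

Pull out 2: since 8671 ≡ 7 (mod 8), (2/8671) = +1.
Reciprocity: 19 ≡ 3 and 8671 ≡ 3 (mod 4), so (19/8671) = −(8671/19).
Reduce top mod 19: now compute (7/19).
Reciprocity: 7 ≡ 3 and 19 ≡ 3 (mod 4), so (7/19) = −(19/7).
Reduce top mod 7: now compute (5/7).
Reciprocity: 5 ≡ 1 and 7 ≡ 3 (mod 4), so (5/7) = +(7/5).
Reduce top mod 5: now compute (2/5).
Pull out 2: since 5 ≡ 5 (mod 8), (2/5) = -1.
Reached (1/5) = 1. Collecting the sign flips along the way, the symbol is -1.

-1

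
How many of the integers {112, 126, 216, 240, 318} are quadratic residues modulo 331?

(112/331) = -1 → non-residue.
(126/331) = +1 → QR.
(216/331) = +1 → QR.
(240/331) = -1 → non-residue.
(318/331) = +1 → QR.
Total quadratic residues among the 5: 3.

3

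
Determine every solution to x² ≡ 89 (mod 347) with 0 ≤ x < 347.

Since 347 ≡ 3 (mod 4), a square root of 89 is 89^((347+1)/4) = 89^87 mod 347.
Repeated squaring: 89^2≡287, 89^4≡130, 89^8≡244, 89^16≡199, 89^32≡43, 89^64≡114 (mod 347).
89^87 = 89^(64+16+4+2+1) ≡ 172 (mod 347).
Check: 172² = 29584 ≡ 89 (mod 347). The two roots are 172 and 175.

172, 175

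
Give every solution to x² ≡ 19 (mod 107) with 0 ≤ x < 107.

33, 74

Since 107 ≡ 3 (mod 4), a square root of 19 is 19^((107+1)/4) = 19^27 mod 107.
Repeated squaring: 19^2≡40, 19^4≡102, 19^8≡25, 19^16≡90 (mod 107).
19^27 = 19^(16+8+2+1) ≡ 33 (mod 107).
Check: 33² = 1089 ≡ 19 (mod 107). The two roots are 33 and 74.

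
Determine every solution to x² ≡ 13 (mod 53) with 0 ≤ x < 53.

53 ≡ 1 (mod 4), so we find a root by search.
Trying successive values, 15² = 225 ≡ 13 (mod 53). The other root is 53 − 15 = 38.

15, 38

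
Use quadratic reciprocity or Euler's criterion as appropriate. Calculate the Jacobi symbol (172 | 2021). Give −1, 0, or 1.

Pull out 2^2: since 2021 ≡ 5 (mod 8), (2/2021) = -1, so (2/2021)^2 = +1.
Reciprocity: 43 ≡ 3 and 2021 ≡ 1 (mod 4), so (43/2021) = +(2021/43).
Reduce top mod 43: now compute (0/43).
Top reduces to 0: gcd > 1, so the symbol is 0.

0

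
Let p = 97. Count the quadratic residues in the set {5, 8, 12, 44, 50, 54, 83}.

(5/97) = -1 → non-residue.
(8/97) = +1 → QR.
(12/97) = +1 → QR.
(44/97) = +1 → QR.
(50/97) = +1 → QR.
(54/97) = +1 → QR.
(83/97) = -1 → non-residue.
Total quadratic residues among the 7: 5.

5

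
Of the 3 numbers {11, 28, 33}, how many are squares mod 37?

3

(11/37) = +1 → QR.
(28/37) = +1 → QR.
(33/37) = +1 → QR.
Total quadratic residues among the 3: 3.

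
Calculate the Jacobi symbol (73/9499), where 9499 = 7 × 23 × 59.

Reciprocity: 73 ≡ 1 and 9499 ≡ 3 (mod 4), so (73/9499) = +(9499/73).
Reduce top mod 73: now compute (9/73).
Reciprocity: 9 ≡ 1 and 73 ≡ 1 (mod 4), so (9/73) = +(73/9).
Reduce top mod 9: now compute (1/9).
Reached (1/9) = 1. Collecting the sign flips along the way, the symbol is +1.

1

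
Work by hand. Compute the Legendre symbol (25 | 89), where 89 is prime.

Reciprocity: 25 ≡ 1 and 89 ≡ 1 (mod 4), so (25/89) = +(89/25).
Reduce top mod 25: now compute (14/25).
Pull out 2: since 25 ≡ 1 (mod 8), (2/25) = +1.
Reciprocity: 7 ≡ 3 and 25 ≡ 1 (mod 4), so (7/25) = +(25/7).
Reduce top mod 7: now compute (4/7).
Pull out 2^2: since 7 ≡ 7 (mod 8), (2/7) = +1, so (2/7)^2 = +1.
Reached (1/7) = 1. Collecting the sign flips along the way, the symbol is +1.

1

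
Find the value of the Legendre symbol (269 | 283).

Reciprocity: 269 ≡ 1 and 283 ≡ 3 (mod 4), so (269/283) = +(283/269).
Reduce top mod 269: now compute (14/269).
Pull out 2: since 269 ≡ 5 (mod 8), (2/269) = -1.
Reciprocity: 7 ≡ 3 and 269 ≡ 1 (mod 4), so (7/269) = +(269/7).
Reduce top mod 7: now compute (3/7).
Reciprocity: 3 ≡ 3 and 7 ≡ 3 (mod 4), so (3/7) = −(7/3).
Reduce top mod 3: now compute (1/3).
Reached (1/3) = 1. Collecting the sign flips along the way, the symbol is +1.

1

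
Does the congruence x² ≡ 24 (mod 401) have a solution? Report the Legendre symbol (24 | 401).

-1

Euler's criterion: (24/401) ≡ 24^200 (mod 401).
24^2 ≡ 175 (mod 401)
24^4 ≡ 149 (mod 401)
24^8 ≡ 146 (mod 401)
24^16 ≡ 63 (mod 401)
24^32 ≡ 360 (mod 401)
24^64 ≡ 77 (mod 401)
24^128 ≡ 315 (mod 401)
24^200 = 24^(128+64+8) ≡ 400 (mod 401).
Result is 400 ≡ −1, so (24/401) = −1.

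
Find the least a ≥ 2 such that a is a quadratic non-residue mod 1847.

5

(2/1847) = +1, so 2 is a residue.
(3/1847) = +1, so 3 is a residue.
(4/1847) = +1, so 4 is a residue.
(5/1847) = −1, so 5 is the smallest positive non-residue mod 1847.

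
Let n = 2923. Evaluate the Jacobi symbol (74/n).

Pull out 2: since 2923 ≡ 3 (mod 8), (2/2923) = -1.
Reciprocity: 37 ≡ 1 and 2923 ≡ 3 (mod 4), so (37/2923) = +(2923/37).
Reduce top mod 37: now compute (0/37).
Top reduces to 0: gcd > 1, so the symbol is 0.

0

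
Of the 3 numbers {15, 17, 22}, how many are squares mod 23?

0

(15/23) = -1 → non-residue.
(17/23) = -1 → non-residue.
(22/23) = -1 → non-residue.
Total quadratic residues among the 3: 0.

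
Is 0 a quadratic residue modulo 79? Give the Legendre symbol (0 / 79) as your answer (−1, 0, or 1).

Top reduces to 0: gcd > 1, so the symbol is 0.

0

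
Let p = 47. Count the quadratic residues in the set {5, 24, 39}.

(5/47) = -1 → non-residue.
(24/47) = +1 → QR.
(39/47) = -1 → non-residue.
Total quadratic residues among the 3: 1.

1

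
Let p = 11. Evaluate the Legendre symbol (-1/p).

-1

First reduce: -1 ≡ 10 (mod 11).
Pull out 2: since 11 ≡ 3 (mod 8), (2/11) = -1.
Reciprocity: 5 ≡ 1 and 11 ≡ 3 (mod 4), so (5/11) = +(11/5).
Reduce top mod 5: now compute (1/5).
Reached (1/5) = 1. Collecting the sign flips along the way, the symbol is -1.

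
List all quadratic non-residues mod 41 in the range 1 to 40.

3 6 7 11 12 13 14 15 17 19 22 24 26 27 28 29 30 34 35 38

Square k = 1,…,20 (k and 41−k give the same square):
1²=1, 2²=4, 3²=9, 4²=16, 5²=25, 6²=36, 7²≡8, 8²≡23, 9²≡40, 10²≡18, 11²≡39, 12²≡21, 13²≡5, 14²≡32, 15²≡20, 16²≡10, 17²≡2, 18²≡37, 19²≡33, 20²≡31 (mod 41).
The residues are {1, 2, 4, 5, 8, 9, 10, 16, 18, 20, 21, 23, 25, 31, 32, 33, 36, 37, 39, 40}; the non-residues are the remaining 20 nonzero classes.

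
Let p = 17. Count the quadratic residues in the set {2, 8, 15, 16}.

4

(2/17) = +1 → QR.
(8/17) = +1 → QR.
(15/17) = +1 → QR.
(16/17) = +1 → QR.
Total quadratic residues among the 4: 4.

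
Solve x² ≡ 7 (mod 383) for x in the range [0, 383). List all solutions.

34, 349

Since 383 ≡ 3 (mod 4), a square root of 7 is 7^((383+1)/4) = 7^96 mod 383.
Repeated squaring: 7^2≡49, 7^4≡103, 7^8≡268, 7^16≡203, 7^32≡228, 7^64≡279 (mod 383).
7^96 = 7^(64+32) ≡ 34 (mod 383).
Check: 34² = 1156 ≡ 7 (mod 383). The two roots are 34 and 349.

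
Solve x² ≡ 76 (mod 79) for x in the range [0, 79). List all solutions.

Since 79 ≡ 3 (mod 4), a square root of 76 is 76^((79+1)/4) = 76^20 mod 79.
Repeated squaring: 76^2≡9, 76^4≡2, 76^8≡4, 76^16≡16 (mod 79).
76^20 = 76^(16+4) ≡ 32 (mod 79).
Check: 32² = 1024 ≡ 76 (mod 79). The two roots are 32 and 47.

32, 47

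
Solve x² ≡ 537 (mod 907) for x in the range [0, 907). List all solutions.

38, 869

Since 907 ≡ 3 (mod 4), a square root of 537 is 537^((907+1)/4) = 537^227 mod 907.
Repeated squaring: 537^2≡850, 537^4≡528, 537^8≡335, 537^16≡664, 537^32≡94, 537^64≡673, 537^128≡336 (mod 907).
537^227 = 537^(128+64+32+2+1) ≡ 869 (mod 907).
Check: 869² = 755161 ≡ 537 (mod 907). The two roots are 38 and 869.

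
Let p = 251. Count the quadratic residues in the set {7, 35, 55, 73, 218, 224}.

(7/251) = +1 → QR.
(35/251) = +1 → QR.
(55/251) = -1 → non-residue.
(73/251) = +1 → QR.
(218/251) = +1 → QR.
(224/251) = -1 → non-residue.
Total quadratic residues among the 6: 4.

4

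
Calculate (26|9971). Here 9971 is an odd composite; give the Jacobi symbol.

0

Pull out 2: since 9971 ≡ 3 (mod 8), (2/9971) = -1.
Reciprocity: 13 ≡ 1 and 9971 ≡ 3 (mod 4), so (13/9971) = +(9971/13).
Reduce top mod 13: now compute (0/13).
Top reduces to 0: gcd > 1, so the symbol is 0.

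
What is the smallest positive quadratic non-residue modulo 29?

(2/29) = −1, so 2 is the smallest positive non-residue mod 29.

2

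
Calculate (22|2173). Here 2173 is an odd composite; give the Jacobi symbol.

1

Pull out 2: since 2173 ≡ 5 (mod 8), (2/2173) = -1.
Reciprocity: 11 ≡ 3 and 2173 ≡ 1 (mod 4), so (11/2173) = +(2173/11).
Reduce top mod 11: now compute (6/11).
Pull out 2: since 11 ≡ 3 (mod 8), (2/11) = -1.
Reciprocity: 3 ≡ 3 and 11 ≡ 3 (mod 4), so (3/11) = −(11/3).
Reduce top mod 3: now compute (2/3).
Pull out 2: since 3 ≡ 3 (mod 8), (2/3) = -1.
Reached (1/3) = 1. Collecting the sign flips along the way, the symbol is +1.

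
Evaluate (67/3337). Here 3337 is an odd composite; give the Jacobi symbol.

Reciprocity: 67 ≡ 3 and 3337 ≡ 1 (mod 4), so (67/3337) = +(3337/67).
Reduce top mod 67: now compute (54/67).
Pull out 2: since 67 ≡ 3 (mod 8), (2/67) = -1.
Reciprocity: 27 ≡ 3 and 67 ≡ 3 (mod 4), so (27/67) = −(67/27).
Reduce top mod 27: now compute (13/27).
Reciprocity: 13 ≡ 1 and 27 ≡ 3 (mod 4), so (13/27) = +(27/13).
Reduce top mod 13: now compute (1/13).
Reached (1/13) = 1. Collecting the sign flips along the way, the symbol is +1.

1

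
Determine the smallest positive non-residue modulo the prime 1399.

(2/1399) = +1, so 2 is a residue.
(3/1399) = −1, so 3 is the smallest positive non-residue mod 1399.

3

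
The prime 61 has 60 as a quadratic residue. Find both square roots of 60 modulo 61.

11, 50

61 ≡ 1 (mod 4), so we find a root by search.
Trying successive values, 11² = 121 ≡ 60 (mod 61). The other root is 61 − 11 = 50.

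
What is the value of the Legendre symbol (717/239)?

0

First reduce: 717 ≡ 0 (mod 239).
Top reduces to 0: gcd > 1, so the symbol is 0.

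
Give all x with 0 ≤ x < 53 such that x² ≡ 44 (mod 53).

16, 37

53 ≡ 1 (mod 4), so we find a root by search.
Trying successive values, 16² = 256 ≡ 44 (mod 53). The other root is 53 − 16 = 37.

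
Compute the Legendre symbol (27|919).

Reciprocity: 27 ≡ 3 and 919 ≡ 3 (mod 4), so (27/919) = −(919/27).
Reduce top mod 27: now compute (1/27).
Reached (1/27) = 1. Collecting the sign flips along the way, the symbol is -1.

-1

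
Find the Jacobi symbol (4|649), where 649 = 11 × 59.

1

Pull out 2^2: since 649 ≡ 1 (mod 8), (2/649) = +1, so (2/649)^2 = +1.
Reached (1/649) = 1. Collecting the sign flips along the way, the symbol is +1.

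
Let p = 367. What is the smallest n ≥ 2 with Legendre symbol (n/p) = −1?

3

(2/367) = +1, so 2 is a residue.
(3/367) = −1, so 3 is the smallest positive non-residue mod 367.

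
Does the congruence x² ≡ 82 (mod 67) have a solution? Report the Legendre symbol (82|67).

Euler's criterion: (82/67) ≡ 15^33 (mod 67).
15^2 ≡ 24 (mod 67)
15^4 ≡ 40 (mod 67)
15^8 ≡ 59 (mod 67)
15^16 ≡ 64 (mod 67)
15^32 ≡ 9 (mod 67)
15^33 = 15^(32+1) ≡ 1 (mod 67).
Result is 1, so (82/67) = 1.

1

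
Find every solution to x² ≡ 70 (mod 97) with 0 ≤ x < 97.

19, 78

97 ≡ 1 (mod 4), so we find a root by search.
Trying successive values, 19² = 361 ≡ 70 (mod 97). The other root is 97 − 19 = 78.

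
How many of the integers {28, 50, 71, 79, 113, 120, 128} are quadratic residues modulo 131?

2

(28/131) = +1 → QR.
(50/131) = -1 → non-residue.
(71/131) = -1 → non-residue.
(79/131) = -1 → non-residue.
(113/131) = +1 → QR.
(120/131) = -1 → non-residue.
(128/131) = -1 → non-residue.
Total quadratic residues among the 7: 2.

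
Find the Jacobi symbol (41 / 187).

Reciprocity: 41 ≡ 1 and 187 ≡ 3 (mod 4), so (41/187) = +(187/41).
Reduce top mod 41: now compute (23/41).
Reciprocity: 23 ≡ 3 and 41 ≡ 1 (mod 4), so (23/41) = +(41/23).
Reduce top mod 23: now compute (18/23).
Pull out 2: since 23 ≡ 7 (mod 8), (2/23) = +1.
Reciprocity: 9 ≡ 1 and 23 ≡ 3 (mod 4), so (9/23) = +(23/9).
Reduce top mod 9: now compute (5/9).
Reciprocity: 5 ≡ 1 and 9 ≡ 1 (mod 4), so (5/9) = +(9/5).
Reduce top mod 5: now compute (4/5).
Pull out 2^2: since 5 ≡ 5 (mod 8), (2/5) = -1, so (2/5)^2 = +1.
Reached (1/5) = 1. Collecting the sign flips along the way, the symbol is +1.

1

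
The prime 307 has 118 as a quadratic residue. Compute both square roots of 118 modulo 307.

Since 307 ≡ 3 (mod 4), a square root of 118 is 118^((307+1)/4) = 118^77 mod 307.
Repeated squaring: 118^2≡109, 118^4≡215, 118^8≡175, 118^16≡232, 118^32≡99, 118^64≡284 (mod 307).
118^77 = 118^(64+8+4+1) ≡ 90 (mod 307).
Check: 90² = 8100 ≡ 118 (mod 307). The two roots are 90 and 217.

90, 217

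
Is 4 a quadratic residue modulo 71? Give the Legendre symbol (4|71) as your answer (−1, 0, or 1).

1

Euler's criterion: (4/71) ≡ 4^35 (mod 71).
4^2 ≡ 16 (mod 71)
4^4 ≡ 43 (mod 71)
4^8 ≡ 3 (mod 71)
4^16 ≡ 9 (mod 71)
4^32 ≡ 10 (mod 71)
4^35 = 4^(32+2+1) ≡ 1 (mod 71).
Result is 1, so (4/71) = 1.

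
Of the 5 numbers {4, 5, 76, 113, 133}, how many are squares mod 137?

(4/137) = +1 → QR.
(5/137) = -1 → non-residue.
(76/137) = +1 → QR.
(113/137) = -1 → non-residue.
(133/137) = +1 → QR.
Total quadratic residues among the 5: 3.

3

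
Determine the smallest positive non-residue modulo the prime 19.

(2/19) = −1, so 2 is the smallest positive non-residue mod 19.

2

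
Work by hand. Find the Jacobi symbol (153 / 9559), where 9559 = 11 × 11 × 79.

-1

Reciprocity: 153 ≡ 1 and 9559 ≡ 3 (mod 4), so (153/9559) = +(9559/153).
Reduce top mod 153: now compute (73/153).
Reciprocity: 73 ≡ 1 and 153 ≡ 1 (mod 4), so (73/153) = +(153/73).
Reduce top mod 73: now compute (7/73).
Reciprocity: 7 ≡ 3 and 73 ≡ 1 (mod 4), so (7/73) = +(73/7).
Reduce top mod 7: now compute (3/7).
Reciprocity: 3 ≡ 3 and 7 ≡ 3 (mod 4), so (3/7) = −(7/3).
Reduce top mod 3: now compute (1/3).
Reached (1/3) = 1. Collecting the sign flips along the way, the symbol is -1.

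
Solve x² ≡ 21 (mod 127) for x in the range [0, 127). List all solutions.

Since 127 ≡ 3 (mod 4), a square root of 21 is 21^((127+1)/4) = 21^32 mod 127.
Repeated squaring: 21^2≡60, 21^4≡44, 21^8≡31, 21^16≡72, 21^32≡104 (mod 127).
21^32 = 21^(32) ≡ 104 (mod 127).
Check: 104² = 10816 ≡ 21 (mod 127). The two roots are 23 and 104.

23, 104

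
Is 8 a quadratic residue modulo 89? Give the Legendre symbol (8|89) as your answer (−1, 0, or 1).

Euler's criterion: (8/89) ≡ 8^44 (mod 89).
8^2 ≡ 64 (mod 89)
8^4 ≡ 2 (mod 89)
8^8 ≡ 4 (mod 89)
8^16 ≡ 16 (mod 89)
8^32 ≡ 78 (mod 89)
8^44 = 8^(32+8+4) ≡ 1 (mod 89).
Result is 1, so (8/89) = 1.

1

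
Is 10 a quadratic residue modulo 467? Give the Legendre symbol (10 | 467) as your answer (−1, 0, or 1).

1

Euler's criterion: (10/467) ≡ 10^233 (mod 467).
10^2 ≡ 100 (mod 467)
10^4 ≡ 193 (mod 467)
10^8 ≡ 356 (mod 467)
10^16 ≡ 179 (mod 467)
10^32 ≡ 285 (mod 467)
10^64 ≡ 434 (mod 467)
10^128 ≡ 155 (mod 467)
10^233 = 10^(128+64+32+8+1) ≡ 1 (mod 467).
Result is 1, so (10/467) = 1.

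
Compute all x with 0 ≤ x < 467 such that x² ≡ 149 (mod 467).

Since 467 ≡ 3 (mod 4), a square root of 149 is 149^((467+1)/4) = 149^117 mod 467.
Repeated squaring: 149^2≡252, 149^4≡459, 149^8≡64, 149^16≡360, 149^32≡241, 149^64≡173 (mod 467).
149^117 = 149^(64+32+16+4+1) ≡ 352 (mod 467).
Check: 352² = 123904 ≡ 149 (mod 467). The two roots are 115 and 352.

115, 352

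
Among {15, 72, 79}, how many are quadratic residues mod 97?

2

(15/97) = -1 → non-residue.
(72/97) = +1 → QR.
(79/97) = +1 → QR.
Total quadratic residues among the 3: 2.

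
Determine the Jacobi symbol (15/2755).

Reciprocity: 15 ≡ 3 and 2755 ≡ 3 (mod 4), so (15/2755) = −(2755/15).
Reduce top mod 15: now compute (10/15).
Pull out 2: since 15 ≡ 7 (mod 8), (2/15) = +1.
Reciprocity: 5 ≡ 1 and 15 ≡ 3 (mod 4), so (5/15) = +(15/5).
Reduce top mod 5: now compute (0/5).
Top reduces to 0: gcd > 1, so the symbol is 0.

0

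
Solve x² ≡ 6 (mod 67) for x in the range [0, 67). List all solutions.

26, 41

Since 67 ≡ 3 (mod 4), a square root of 6 is 6^((67+1)/4) = 6^17 mod 67.
Repeated squaring: 6^2≡36, 6^4≡23, 6^8≡60, 6^16≡49 (mod 67).
6^17 = 6^(16+1) ≡ 26 (mod 67).
Check: 26² = 676 ≡ 6 (mod 67). The two roots are 26 and 41.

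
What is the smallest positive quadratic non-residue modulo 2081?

3

(2/2081) = +1, so 2 is a residue.
(3/2081) = −1, so 3 is the smallest positive non-residue mod 2081.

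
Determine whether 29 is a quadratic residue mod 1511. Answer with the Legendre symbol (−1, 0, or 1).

Reciprocity: 29 ≡ 1 and 1511 ≡ 3 (mod 4), so (29/1511) = +(1511/29).
Reduce top mod 29: now compute (3/29).
Reciprocity: 3 ≡ 3 and 29 ≡ 1 (mod 4), so (3/29) = +(29/3).
Reduce top mod 3: now compute (2/3).
Pull out 2: since 3 ≡ 3 (mod 8), (2/3) = -1.
Reached (1/3) = 1. Collecting the sign flips along the way, the symbol is -1.

-1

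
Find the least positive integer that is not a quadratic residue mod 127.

(2/127) = +1, so 2 is a residue.
(3/127) = −1, so 3 is the smallest positive non-residue mod 127.

3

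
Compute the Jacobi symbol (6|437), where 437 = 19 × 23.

Pull out 2: since 437 ≡ 5 (mod 8), (2/437) = -1.
Reciprocity: 3 ≡ 3 and 437 ≡ 1 (mod 4), so (3/437) = +(437/3).
Reduce top mod 3: now compute (2/3).
Pull out 2: since 3 ≡ 3 (mod 8), (2/3) = -1.
Reached (1/3) = 1. Collecting the sign flips along the way, the symbol is +1.

1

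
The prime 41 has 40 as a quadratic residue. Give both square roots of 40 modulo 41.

41 ≡ 1 (mod 4), so we find a root by search.
Trying successive values, 9² = 81 ≡ 40 (mod 41). The other root is 41 − 9 = 32.

9, 32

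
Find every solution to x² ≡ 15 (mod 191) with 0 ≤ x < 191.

Since 191 ≡ 3 (mod 4), a square root of 15 is 15^((191+1)/4) = 15^48 mod 191.
Repeated squaring: 15^2≡34, 15^4≡10, 15^8≡100, 15^16≡68, 15^32≡40 (mod 191).
15^48 = 15^(32+16) ≡ 46 (mod 191).
Check: 46² = 2116 ≡ 15 (mod 191). The two roots are 46 and 145.

46, 145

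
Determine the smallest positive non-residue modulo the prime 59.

(2/59) = −1, so 2 is the smallest positive non-residue mod 59.

2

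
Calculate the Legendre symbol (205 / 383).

1

Reciprocity: 205 ≡ 1 and 383 ≡ 3 (mod 4), so (205/383) = +(383/205).
Reduce top mod 205: now compute (178/205).
Pull out 2: since 205 ≡ 5 (mod 8), (2/205) = -1.
Reciprocity: 89 ≡ 1 and 205 ≡ 1 (mod 4), so (89/205) = +(205/89).
Reduce top mod 89: now compute (27/89).
Reciprocity: 27 ≡ 3 and 89 ≡ 1 (mod 4), so (27/89) = +(89/27).
Reduce top mod 27: now compute (8/27).
Pull out 2^3: since 27 ≡ 3 (mod 8), (2/27) = -1, so (2/27)^3 = -1.
Reached (1/27) = 1. Collecting the sign flips along the way, the symbol is +1.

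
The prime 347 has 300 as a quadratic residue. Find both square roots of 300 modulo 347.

91, 256

Since 347 ≡ 3 (mod 4), a square root of 300 is 300^((347+1)/4) = 300^87 mod 347.
Repeated squaring: 300^2≡127, 300^4≡167, 300^8≡129, 300^16≡332, 300^32≡225, 300^64≡310 (mod 347).
300^87 = 300^(64+16+4+2+1) ≡ 256 (mod 347).
Check: 256² = 65536 ≡ 300 (mod 347). The two roots are 91 and 256.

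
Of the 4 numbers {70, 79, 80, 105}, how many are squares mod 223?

(70/223) = -1 → non-residue.
(79/223) = -1 → non-residue.
(80/223) = -1 → non-residue.
(105/223) = +1 → QR.
Total quadratic residues among the 4: 1.

1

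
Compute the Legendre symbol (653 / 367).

Euler's criterion: (653/367) ≡ 286^183 (mod 367).
286^2 ≡ 322 (mod 367)
286^4 ≡ 190 (mod 367)
286^8 ≡ 134 (mod 367)
286^16 ≡ 340 (mod 367)
286^32 ≡ 362 (mod 367)
286^64 ≡ 25 (mod 367)
286^128 ≡ 258 (mod 367)
286^183 = 286^(128+32+16+4+2+1) ≡ 366 (mod 367).
Result is 366 ≡ −1, so (653/367) = −1.

-1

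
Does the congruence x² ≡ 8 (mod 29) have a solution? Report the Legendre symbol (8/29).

Euler's criterion: (8/29) ≡ 8^14 (mod 29).
8^2 ≡ 6 (mod 29)
8^4 ≡ 7 (mod 29)
8^8 ≡ 20 (mod 29)
8^14 = 8^(8+4+2) ≡ 28 (mod 29).
Result is 28 ≡ −1, so (8/29) = −1.

-1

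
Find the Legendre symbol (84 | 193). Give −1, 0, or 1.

Euler's criterion: (84/193) ≡ 84^96 (mod 193).
84^2 ≡ 108 (mod 193)
84^4 ≡ 84 (mod 193)
84^8 ≡ 108 (mod 193)
84^16 ≡ 84 (mod 193)
84^32 ≡ 108 (mod 193)
84^64 ≡ 84 (mod 193)
84^96 = 84^(64+32) ≡ 1 (mod 193).
Result is 1, so (84/193) = 1.

1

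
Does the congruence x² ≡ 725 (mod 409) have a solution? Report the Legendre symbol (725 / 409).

-1

First reduce: 725 ≡ 316 (mod 409).
Pull out 2^2: since 409 ≡ 1 (mod 8), (2/409) = +1, so (2/409)^2 = +1.
Reciprocity: 79 ≡ 3 and 409 ≡ 1 (mod 4), so (79/409) = +(409/79).
Reduce top mod 79: now compute (14/79).
Pull out 2: since 79 ≡ 7 (mod 8), (2/79) = +1.
Reciprocity: 7 ≡ 3 and 79 ≡ 3 (mod 4), so (7/79) = −(79/7).
Reduce top mod 7: now compute (2/7).
Pull out 2: since 7 ≡ 7 (mod 8), (2/7) = +1.
Reached (1/7) = 1. Collecting the sign flips along the way, the symbol is -1.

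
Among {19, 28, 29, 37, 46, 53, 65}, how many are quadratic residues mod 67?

4

(19/67) = +1 → QR.
(28/67) = -1 → non-residue.
(29/67) = +1 → QR.
(37/67) = +1 → QR.
(46/67) = -1 → non-residue.
(53/67) = -1 → non-residue.
(65/67) = +1 → QR.
Total quadratic residues among the 7: 4.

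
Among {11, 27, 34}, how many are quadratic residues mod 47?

2

(11/47) = -1 → non-residue.
(27/47) = +1 → QR.
(34/47) = +1 → QR.
Total quadratic residues among the 3: 2.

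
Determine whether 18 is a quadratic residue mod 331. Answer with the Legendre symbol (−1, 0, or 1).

-1

Euler's criterion: (18/331) ≡ 18^165 (mod 331).
18^2 ≡ 324 (mod 331)
18^4 ≡ 49 (mod 331)
18^8 ≡ 84 (mod 331)
18^16 ≡ 105 (mod 331)
18^32 ≡ 102 (mod 331)
18^64 ≡ 143 (mod 331)
18^128 ≡ 258 (mod 331)
18^165 = 18^(128+32+4+1) ≡ 330 (mod 331).
Result is 330 ≡ −1, so (18/331) = −1.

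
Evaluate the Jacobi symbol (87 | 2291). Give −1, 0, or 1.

0

Reciprocity: 87 ≡ 3 and 2291 ≡ 3 (mod 4), so (87/2291) = −(2291/87).
Reduce top mod 87: now compute (29/87).
Reciprocity: 29 ≡ 1 and 87 ≡ 3 (mod 4), so (29/87) = +(87/29).
Reduce top mod 29: now compute (0/29).
Top reduces to 0: gcd > 1, so the symbol is 0.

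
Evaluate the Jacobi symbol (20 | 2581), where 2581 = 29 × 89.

Pull out 2^2: since 2581 ≡ 5 (mod 8), (2/2581) = -1, so (2/2581)^2 = +1.
Reciprocity: 5 ≡ 1 and 2581 ≡ 1 (mod 4), so (5/2581) = +(2581/5).
Reduce top mod 5: now compute (1/5).
Reached (1/5) = 1. Collecting the sign flips along the way, the symbol is +1.

1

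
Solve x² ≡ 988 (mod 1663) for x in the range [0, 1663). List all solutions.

Since 1663 ≡ 3 (mod 4), a square root of 988 is 988^((1663+1)/4) = 988^416 mod 1663.
Repeated squaring: 988^2≡1626, 988^4≡1369, 988^8≡1623, 988^16≡1600, 988^32≡643, 988^64≡1025, 988^128≡1272, 988^256≡1548 (mod 1663).
988^416 = 988^(256+128+32) ≡ 1240 (mod 1663).
Check: 1240² = 1537600 ≡ 988 (mod 1663). The two roots are 423 and 1240.

423, 1240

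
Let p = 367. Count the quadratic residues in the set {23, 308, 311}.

1

(23/367) = +1 → QR.
(308/367) = -1 → non-residue.
(311/367) = -1 → non-residue.
Total quadratic residues among the 3: 1.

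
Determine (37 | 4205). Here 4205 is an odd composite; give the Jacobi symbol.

Reciprocity: 37 ≡ 1 and 4205 ≡ 1 (mod 4), so (37/4205) = +(4205/37).
Reduce top mod 37: now compute (24/37).
Pull out 2^3: since 37 ≡ 5 (mod 8), (2/37) = -1, so (2/37)^3 = -1.
Reciprocity: 3 ≡ 3 and 37 ≡ 1 (mod 4), so (3/37) = +(37/3).
Reduce top mod 3: now compute (1/3).
Reached (1/3) = 1. Collecting the sign flips along the way, the symbol is -1.

-1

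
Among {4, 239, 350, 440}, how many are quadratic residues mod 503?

2

(4/503) = +1 → QR.
(239/503) = -1 → non-residue.
(350/503) = +1 → QR.
(440/503) = -1 → non-residue.
Total quadratic residues among the 4: 2.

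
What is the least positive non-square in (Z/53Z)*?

(2/53) = −1, so 2 is the smallest positive non-residue mod 53.

2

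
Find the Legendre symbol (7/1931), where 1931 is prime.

Reciprocity: 7 ≡ 3 and 1931 ≡ 3 (mod 4), so (7/1931) = −(1931/7).
Reduce top mod 7: now compute (6/7).
Pull out 2: since 7 ≡ 7 (mod 8), (2/7) = +1.
Reciprocity: 3 ≡ 3 and 7 ≡ 3 (mod 4), so (3/7) = −(7/3).
Reduce top mod 3: now compute (1/3).
Reached (1/3) = 1. Collecting the sign flips along the way, the symbol is +1.

1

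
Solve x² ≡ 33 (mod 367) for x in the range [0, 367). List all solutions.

Since 367 ≡ 3 (mod 4), a square root of 33 is 33^((367+1)/4) = 33^92 mod 367.
Repeated squaring: 33^2≡355, 33^4≡144, 33^8≡184, 33^16≡92, 33^32≡23, 33^64≡162 (mod 367).
33^92 = 33^(64+16+8+4) ≡ 347 (mod 367).
Check: 347² = 120409 ≡ 33 (mod 367). The two roots are 20 and 347.

20, 347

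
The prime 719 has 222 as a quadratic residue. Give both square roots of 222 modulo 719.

353, 366

Since 719 ≡ 3 (mod 4), a square root of 222 is 222^((719+1)/4) = 222^180 mod 719.
Repeated squaring: 222^2≡392, 222^4≡517, 222^8≡540, 222^16≡405, 222^32≡93, 222^64≡21, 222^128≡441 (mod 719).
222^180 = 222^(128+32+16+4) ≡ 366 (mod 719).
Check: 366² = 133956 ≡ 222 (mod 719). The two roots are 353 and 366.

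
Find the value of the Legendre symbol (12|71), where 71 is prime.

1

Euler's criterion: (12/71) ≡ 12^35 (mod 71).
12^2 ≡ 2 (mod 71)
12^4 ≡ 4 (mod 71)
12^8 ≡ 16 (mod 71)
12^16 ≡ 43 (mod 71)
12^32 ≡ 3 (mod 71)
12^35 = 12^(32+2+1) ≡ 1 (mod 71).
Result is 1, so (12/71) = 1.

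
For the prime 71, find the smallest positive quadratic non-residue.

(2/71) = +1, so 2 is a residue.
(3/71) = +1, so 3 is a residue.
(4/71) = +1, so 4 is a residue.
(5/71) = +1, so 5 is a residue.
(6/71) = +1, so 6 is a residue.
(7/71) = −1, so 7 is the smallest positive non-residue mod 71.

7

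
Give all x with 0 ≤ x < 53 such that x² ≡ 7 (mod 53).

22, 31

53 ≡ 1 (mod 4), so we find a root by search.
Trying successive values, 22² = 484 ≡ 7 (mod 53). The other root is 53 − 22 = 31.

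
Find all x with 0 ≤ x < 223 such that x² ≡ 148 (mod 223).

Since 223 ≡ 3 (mod 4), a square root of 148 is 148^((223+1)/4) = 148^56 mod 223.
Repeated squaring: 148^2≡50, 148^4≡47, 148^8≡202, 148^16≡218, 148^32≡25 (mod 223).
148^56 = 148^(32+16+8) ≡ 172 (mod 223).
Check: 172² = 29584 ≡ 148 (mod 223). The two roots are 51 and 172.

51, 172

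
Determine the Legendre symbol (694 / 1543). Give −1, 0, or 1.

1

Pull out 2: since 1543 ≡ 7 (mod 8), (2/1543) = +1.
Reciprocity: 347 ≡ 3 and 1543 ≡ 3 (mod 4), so (347/1543) = −(1543/347).
Reduce top mod 347: now compute (155/347).
Reciprocity: 155 ≡ 3 and 347 ≡ 3 (mod 4), so (155/347) = −(347/155).
Reduce top mod 155: now compute (37/155).
Reciprocity: 37 ≡ 1 and 155 ≡ 3 (mod 4), so (37/155) = +(155/37).
Reduce top mod 37: now compute (7/37).
Reciprocity: 7 ≡ 3 and 37 ≡ 1 (mod 4), so (7/37) = +(37/7).
Reduce top mod 7: now compute (2/7).
Pull out 2: since 7 ≡ 7 (mod 8), (2/7) = +1.
Reached (1/7) = 1. Collecting the sign flips along the way, the symbol is +1.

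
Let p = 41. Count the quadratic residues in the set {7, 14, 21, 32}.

2

(7/41) = -1 → non-residue.
(14/41) = -1 → non-residue.
(21/41) = +1 → QR.
(32/41) = +1 → QR.
Total quadratic residues among the 4: 2.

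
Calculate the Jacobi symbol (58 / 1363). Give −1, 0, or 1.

0

Pull out 2: since 1363 ≡ 3 (mod 8), (2/1363) = -1.
Reciprocity: 29 ≡ 1 and 1363 ≡ 3 (mod 4), so (29/1363) = +(1363/29).
Reduce top mod 29: now compute (0/29).
Top reduces to 0: gcd > 1, so the symbol is 0.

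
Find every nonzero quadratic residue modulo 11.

1, 3, 4, 5, 9

Square k = 1,…,5 (k and 11−k give the same square):
1²=1, 2²=4, 3²=9, 4²≡5, 5²≡3 (mod 11).
So the quadratic residues mod 11 are {1, 3, 4, 5, 9}.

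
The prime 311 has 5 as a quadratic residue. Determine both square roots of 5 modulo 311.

Since 311 ≡ 3 (mod 4), a square root of 5 is 5^((311+1)/4) = 5^78 mod 311.
Repeated squaring: 5^2≡25, 5^4≡3, 5^8≡9, 5^16≡81, 5^32≡30, 5^64≡278 (mod 311).
5^78 = 5^(64+8+4+2) ≡ 117 (mod 311).
Check: 117² = 13689 ≡ 5 (mod 311). The two roots are 117 and 194.

117, 194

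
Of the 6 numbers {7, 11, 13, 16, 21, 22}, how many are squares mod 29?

4

(7/29) = +1 → QR.
(11/29) = -1 → non-residue.
(13/29) = +1 → QR.
(16/29) = +1 → QR.
(21/29) = -1 → non-residue.
(22/29) = +1 → QR.
Total quadratic residues among the 6: 4.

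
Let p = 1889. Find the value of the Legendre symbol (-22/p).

First reduce: -22 ≡ 1867 (mod 1889).
Reciprocity: 1867 ≡ 3 and 1889 ≡ 1 (mod 4), so (1867/1889) = +(1889/1867).
Reduce top mod 1867: now compute (22/1867).
Pull out 2: since 1867 ≡ 3 (mod 8), (2/1867) = -1.
Reciprocity: 11 ≡ 3 and 1867 ≡ 3 (mod 4), so (11/1867) = −(1867/11).
Reduce top mod 11: now compute (8/11).
Pull out 2^3: since 11 ≡ 3 (mod 8), (2/11) = -1, so (2/11)^3 = -1.
Reached (1/11) = 1. Collecting the sign flips along the way, the symbol is -1.

-1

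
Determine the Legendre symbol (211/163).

First reduce: 211 ≡ 48 (mod 163).
Pull out 2^4: since 163 ≡ 3 (mod 8), (2/163) = -1, so (2/163)^4 = +1.
Reciprocity: 3 ≡ 3 and 163 ≡ 3 (mod 4), so (3/163) = −(163/3).
Reduce top mod 3: now compute (1/3).
Reached (1/3) = 1. Collecting the sign flips along the way, the symbol is -1.

-1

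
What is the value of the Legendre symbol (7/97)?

-1

Euler's criterion: (7/97) ≡ 7^48 (mod 97).
7^2 ≡ 49 (mod 97)
7^4 ≡ 73 (mod 97)
7^8 ≡ 91 (mod 97)
7^16 ≡ 36 (mod 97)
7^32 ≡ 35 (mod 97)
7^48 = 7^(32+16) ≡ 96 (mod 97).
Result is 96 ≡ −1, so (7/97) = −1.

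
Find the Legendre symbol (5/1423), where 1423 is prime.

-1

Reciprocity: 5 ≡ 1 and 1423 ≡ 3 (mod 4), so (5/1423) = +(1423/5).
Reduce top mod 5: now compute (3/5).
Reciprocity: 3 ≡ 3 and 5 ≡ 1 (mod 4), so (3/5) = +(5/3).
Reduce top mod 3: now compute (2/3).
Pull out 2: since 3 ≡ 3 (mod 8), (2/3) = -1.
Reached (1/3) = 1. Collecting the sign flips along the way, the symbol is -1.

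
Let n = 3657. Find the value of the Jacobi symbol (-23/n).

First reduce: -23 ≡ 3634 (mod 3657).
Pull out 2: since 3657 ≡ 1 (mod 8), (2/3657) = +1.
Reciprocity: 1817 ≡ 1 and 3657 ≡ 1 (mod 4), so (1817/3657) = +(3657/1817).
Reduce top mod 1817: now compute (23/1817).
Reciprocity: 23 ≡ 3 and 1817 ≡ 1 (mod 4), so (23/1817) = +(1817/23).
Reduce top mod 23: now compute (0/23).
Top reduces to 0: gcd > 1, so the symbol is 0.

0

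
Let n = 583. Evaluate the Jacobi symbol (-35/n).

-1

First reduce: -35 ≡ 548 (mod 583).
Pull out 2^2: since 583 ≡ 7 (mod 8), (2/583) = +1, so (2/583)^2 = +1.
Reciprocity: 137 ≡ 1 and 583 ≡ 3 (mod 4), so (137/583) = +(583/137).
Reduce top mod 137: now compute (35/137).
Reciprocity: 35 ≡ 3 and 137 ≡ 1 (mod 4), so (35/137) = +(137/35).
Reduce top mod 35: now compute (32/35).
Pull out 2^5: since 35 ≡ 3 (mod 8), (2/35) = -1, so (2/35)^5 = -1.
Reached (1/35) = 1. Collecting the sign flips along the way, the symbol is -1.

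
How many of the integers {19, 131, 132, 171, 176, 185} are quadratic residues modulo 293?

(19/293) = -1 → non-residue.
(131/293) = -1 → non-residue.
(132/293) = +1 → QR.
(171/293) = -1 → non-residue.
(176/293) = -1 → non-residue.
(185/293) = -1 → non-residue.
Total quadratic residues among the 6: 1.

1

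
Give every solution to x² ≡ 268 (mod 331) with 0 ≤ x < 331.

Since 331 ≡ 3 (mod 4), a square root of 268 is 268^((331+1)/4) = 268^83 mod 331.
Repeated squaring: 268^2≡328, 268^4≡9, 268^8≡81, 268^16≡272, 268^32≡171, 268^64≡113 (mod 331).
268^83 = 268^(64+16+2+1) ≡ 54 (mod 331).
Check: 54² = 2916 ≡ 268 (mod 331). The two roots are 54 and 277.

54, 277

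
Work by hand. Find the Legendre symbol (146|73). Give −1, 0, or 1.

First reduce: 146 ≡ 0 (mod 73).
Top reduces to 0: gcd > 1, so the symbol is 0.

0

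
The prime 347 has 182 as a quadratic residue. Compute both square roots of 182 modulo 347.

23, 324

Since 347 ≡ 3 (mod 4), a square root of 182 is 182^((347+1)/4) = 182^87 mod 347.
Repeated squaring: 182^2≡159, 182^4≡297, 182^8≡71, 182^16≡183, 182^32≡177, 182^64≡99 (mod 347).
182^87 = 182^(64+16+4+2+1) ≡ 324 (mod 347).
Check: 324² = 104976 ≡ 182 (mod 347). The two roots are 23 and 324.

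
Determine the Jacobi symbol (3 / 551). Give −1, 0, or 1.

1

Reciprocity: 3 ≡ 3 and 551 ≡ 3 (mod 4), so (3/551) = −(551/3).
Reduce top mod 3: now compute (2/3).
Pull out 2: since 3 ≡ 3 (mod 8), (2/3) = -1.
Reached (1/3) = 1. Collecting the sign flips along the way, the symbol is +1.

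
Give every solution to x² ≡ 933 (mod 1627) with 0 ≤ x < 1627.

284, 1343

Since 1627 ≡ 3 (mod 4), a square root of 933 is 933^((1627+1)/4) = 933^407 mod 1627.
Repeated squaring: 933^2≡44, 933^4≡309, 933^8≡1115, 933^16≡197, 933^32≡1388, 933^64≡176, 933^128≡63, 933^256≡715 (mod 1627).
933^407 = 933^(256+128+16+4+2+1) ≡ 284 (mod 1627).
Check: 284² = 80656 ≡ 933 (mod 1627). The two roots are 284 and 1343.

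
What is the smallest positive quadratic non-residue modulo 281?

(2/281) = +1, so 2 is a residue.
(3/281) = −1, so 3 is the smallest positive non-residue mod 281.

3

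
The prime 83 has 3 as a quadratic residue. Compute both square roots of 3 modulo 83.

13, 70

Since 83 ≡ 3 (mod 4), a square root of 3 is 3^((83+1)/4) = 3^21 mod 83.
Repeated squaring: 3^2≡9, 3^4≡81, 3^8≡4, 3^16≡16 (mod 83).
3^21 = 3^(16+4+1) ≡ 70 (mod 83).
Check: 70² = 4900 ≡ 3 (mod 83). The two roots are 13 and 70.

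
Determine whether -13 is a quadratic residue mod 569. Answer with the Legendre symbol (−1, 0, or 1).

First reduce: -13 ≡ 556 (mod 569).
Pull out 2^2: since 569 ≡ 1 (mod 8), (2/569) = +1, so (2/569)^2 = +1.
Reciprocity: 139 ≡ 3 and 569 ≡ 1 (mod 4), so (139/569) = +(569/139).
Reduce top mod 139: now compute (13/139).
Reciprocity: 13 ≡ 1 and 139 ≡ 3 (mod 4), so (13/139) = +(139/13).
Reduce top mod 13: now compute (9/13).
Reciprocity: 9 ≡ 1 and 13 ≡ 1 (mod 4), so (9/13) = +(13/9).
Reduce top mod 9: now compute (4/9).
Pull out 2^2: since 9 ≡ 1 (mod 8), (2/9) = +1, so (2/9)^2 = +1.
Reached (1/9) = 1. Collecting the sign flips along the way, the symbol is +1.

1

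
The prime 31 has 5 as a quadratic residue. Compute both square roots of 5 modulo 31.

Since 31 ≡ 3 (mod 4), a square root of 5 is 5^((31+1)/4) = 5^8 mod 31.
Repeated squaring: 5^2≡25, 5^4≡5, 5^8≡25 (mod 31).
5^8 = 5^(8) ≡ 25 (mod 31).
Check: 25² = 625 ≡ 5 (mod 31). The two roots are 6 and 25.

6, 25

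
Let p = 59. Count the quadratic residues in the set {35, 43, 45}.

2

(35/59) = +1 → QR.
(43/59) = -1 → non-residue.
(45/59) = +1 → QR.
Total quadratic residues among the 3: 2.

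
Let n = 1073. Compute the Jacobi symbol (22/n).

-1

Pull out 2: since 1073 ≡ 1 (mod 8), (2/1073) = +1.
Reciprocity: 11 ≡ 3 and 1073 ≡ 1 (mod 4), so (11/1073) = +(1073/11).
Reduce top mod 11: now compute (6/11).
Pull out 2: since 11 ≡ 3 (mod 8), (2/11) = -1.
Reciprocity: 3 ≡ 3 and 11 ≡ 3 (mod 4), so (3/11) = −(11/3).
Reduce top mod 3: now compute (2/3).
Pull out 2: since 3 ≡ 3 (mod 8), (2/3) = -1.
Reached (1/3) = 1. Collecting the sign flips along the way, the symbol is -1.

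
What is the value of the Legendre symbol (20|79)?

1

Pull out 2^2: since 79 ≡ 7 (mod 8), (2/79) = +1, so (2/79)^2 = +1.
Reciprocity: 5 ≡ 1 and 79 ≡ 3 (mod 4), so (5/79) = +(79/5).
Reduce top mod 5: now compute (4/5).
Pull out 2^2: since 5 ≡ 5 (mod 8), (2/5) = -1, so (2/5)^2 = +1.
Reached (1/5) = 1. Collecting the sign flips along the way, the symbol is +1.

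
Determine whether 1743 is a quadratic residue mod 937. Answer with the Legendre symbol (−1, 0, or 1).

Euler's criterion: (1743/937) ≡ 806^468 (mod 937).
806^2 ≡ 295 (mod 937)
806^4 ≡ 821 (mod 937)
806^8 ≡ 338 (mod 937)
806^16 ≡ 867 (mod 937)
806^32 ≡ 215 (mod 937)
806^64 ≡ 312 (mod 937)
806^128 ≡ 833 (mod 937)
806^256 ≡ 509 (mod 937)
806^468 = 806^(256+128+64+16+4) ≡ 1 (mod 937).
Result is 1, so (1743/937) = 1.

1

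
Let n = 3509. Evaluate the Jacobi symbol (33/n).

Reciprocity: 33 ≡ 1 and 3509 ≡ 1 (mod 4), so (33/3509) = +(3509/33).
Reduce top mod 33: now compute (11/33).
Reciprocity: 11 ≡ 3 and 33 ≡ 1 (mod 4), so (11/33) = +(33/11).
Reduce top mod 11: now compute (0/11).
Top reduces to 0: gcd > 1, so the symbol is 0.

0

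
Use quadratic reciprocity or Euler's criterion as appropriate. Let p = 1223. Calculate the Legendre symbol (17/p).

1

Reciprocity: 17 ≡ 1 and 1223 ≡ 3 (mod 4), so (17/1223) = +(1223/17).
Reduce top mod 17: now compute (16/17).
Pull out 2^4: since 17 ≡ 1 (mod 8), (2/17) = +1, so (2/17)^4 = +1.
Reached (1/17) = 1. Collecting the sign flips along the way, the symbol is +1.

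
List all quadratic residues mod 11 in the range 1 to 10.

1 3 4 5 9

Square k = 1,…,5 (k and 11−k give the same square):
1²=1, 2²=4, 3²=9, 4²≡5, 5²≡3 (mod 11).
So the quadratic residues mod 11 are {1, 3, 4, 5, 9}.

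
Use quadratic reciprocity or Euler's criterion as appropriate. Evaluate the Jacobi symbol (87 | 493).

Reciprocity: 87 ≡ 3 and 493 ≡ 1 (mod 4), so (87/493) = +(493/87).
Reduce top mod 87: now compute (58/87).
Pull out 2: since 87 ≡ 7 (mod 8), (2/87) = +1.
Reciprocity: 29 ≡ 1 and 87 ≡ 3 (mod 4), so (29/87) = +(87/29).
Reduce top mod 29: now compute (0/29).
Top reduces to 0: gcd > 1, so the symbol is 0.

0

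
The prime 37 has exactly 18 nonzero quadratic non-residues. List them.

2 5 6 8 13 14 15 17 18 19 20 22 23 24 29 31 32 35

Square k = 1,…,18 (k and 37−k give the same square):
1²=1, 2²=4, 3²=9, 4²=16, 5²=25, 6²=36, 7²≡12, 8²≡27, 9²≡7, 10²≡26, 11²≡10, 12²≡33, 13²≡21, 14²≡11, 15²≡3, 16²≡34, 17²≡30, 18²≡28 (mod 37).
The residues are {1, 3, 4, 7, 9, 10, 11, 12, 16, 21, 25, 26, 27, 28, 30, 33, 34, 36}; the non-residues are the remaining 18 nonzero classes.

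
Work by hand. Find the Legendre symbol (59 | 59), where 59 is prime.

First reduce: 59 ≡ 0 (mod 59).
Top reduces to 0: gcd > 1, so the symbol is 0.

0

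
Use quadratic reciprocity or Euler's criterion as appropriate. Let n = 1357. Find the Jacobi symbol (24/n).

-1

Pull out 2^3: since 1357 ≡ 5 (mod 8), (2/1357) = -1, so (2/1357)^3 = -1.
Reciprocity: 3 ≡ 3 and 1357 ≡ 1 (mod 4), so (3/1357) = +(1357/3).
Reduce top mod 3: now compute (1/3).
Reached (1/3) = 1. Collecting the sign flips along the way, the symbol is -1.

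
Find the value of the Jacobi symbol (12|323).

1

Pull out 2^2: since 323 ≡ 3 (mod 8), (2/323) = -1, so (2/323)^2 = +1.
Reciprocity: 3 ≡ 3 and 323 ≡ 3 (mod 4), so (3/323) = −(323/3).
Reduce top mod 3: now compute (2/3).
Pull out 2: since 3 ≡ 3 (mod 8), (2/3) = -1.
Reached (1/3) = 1. Collecting the sign flips along the way, the symbol is +1.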